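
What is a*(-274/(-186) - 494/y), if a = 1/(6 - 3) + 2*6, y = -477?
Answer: 1372589/44361 ≈ 30.941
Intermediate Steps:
a = 37/3 (a = 1/3 + 12 = ⅓ + 12 = 37/3 ≈ 12.333)
a*(-274/(-186) - 494/y) = 37*(-274/(-186) - 494/(-477))/3 = 37*(-274*(-1/186) - 494*(-1/477))/3 = 37*(137/93 + 494/477)/3 = (37/3)*(37097/14787) = 1372589/44361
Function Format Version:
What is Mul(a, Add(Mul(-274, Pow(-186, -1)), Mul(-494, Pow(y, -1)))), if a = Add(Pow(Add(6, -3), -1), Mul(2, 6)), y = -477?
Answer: Rational(1372589, 44361) ≈ 30.941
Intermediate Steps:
a = Rational(37, 3) (a = Add(Pow(3, -1), 12) = Add(Rational(1, 3), 12) = Rational(37, 3) ≈ 12.333)
Mul(a, Add(Mul(-274, Pow(-186, -1)), Mul(-494, Pow(y, -1)))) = Mul(Rational(37, 3), Add(Mul(-274, Pow(-186, -1)), Mul(-494, Pow(-477, -1)))) = Mul(Rational(37, 3), Add(Mul(-274, Rational(-1, 186)), Mul(-494, Rational(-1, 477)))) = Mul(Rational(37, 3), Add(Rational(137, 93), Rational(494, 477))) = Mul(Rational(37, 3), Rational(37097, 14787)) = Rational(1372589, 44361)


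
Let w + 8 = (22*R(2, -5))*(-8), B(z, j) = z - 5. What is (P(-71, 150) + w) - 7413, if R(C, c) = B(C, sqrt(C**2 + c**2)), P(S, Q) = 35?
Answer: -6858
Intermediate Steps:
B(z, j) = -5 + z
R(C, c) = -5 + C
w = 520 (w = -8 + (22*(-5 + 2))*(-8) = -8 + (22*(-3))*(-8) = -8 - 66*(-8) = -8 + 528 = 520)
(P(-71, 150) + w) - 7413 = (35 + 520) - 7413 = 555 - 7413 = -6858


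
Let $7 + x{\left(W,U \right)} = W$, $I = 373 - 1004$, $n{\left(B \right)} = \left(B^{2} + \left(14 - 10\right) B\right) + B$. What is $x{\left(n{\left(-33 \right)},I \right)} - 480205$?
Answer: $-479288$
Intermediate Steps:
$n{\left(B \right)} = B^{2} + 5 B$ ($n{\left(B \right)} = \left(B^{2} + 4 B\right) + B = B^{2} + 5 B$)
$I = -631$
$x{\left(W,U \right)} = -7 + W$
$x{\left(n{\left(-33 \right)},I \right)} - 480205 = \left(-7 - 33 \left(5 - 33\right)\right) - 480205 = \left(-7 - -924\right) - 480205 = \left(-7 + 924\right) - 480205 = 917 - 480205 = -479288$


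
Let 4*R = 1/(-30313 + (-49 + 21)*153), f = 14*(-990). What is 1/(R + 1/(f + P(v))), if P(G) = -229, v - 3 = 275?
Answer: -1949748532/152477 ≈ -12787.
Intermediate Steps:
v = 278 (v = 3 + 275 = 278)
f = -13860
R = -1/138388 (R = 1/(4*(-30313 + (-49 + 21)*153)) = 1/(4*(-30313 - 28*153)) = 1/(4*(-30313 - 4284)) = (¼)/(-34597) = (¼)*(-1/34597) = -1/138388 ≈ -7.2261e-6)
1/(R + 1/(f + P(v))) = 1/(-1/138388 + 1/(-13860 - 229)) = 1/(-1/138388 + 1/(-14089)) = 1/(-1/138388 - 1/14089) = 1/(-152477/1949748532) = -1949748532/152477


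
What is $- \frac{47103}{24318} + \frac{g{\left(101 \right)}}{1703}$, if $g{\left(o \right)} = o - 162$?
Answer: $- \frac{3890467}{1972074} \approx -1.9728$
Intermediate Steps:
$g{\left(o \right)} = -162 + o$
$- \frac{47103}{24318} + \frac{g{\left(101 \right)}}{1703} = - \frac{47103}{24318} + \frac{-162 + 101}{1703} = \left(-47103\right) \frac{1}{24318} - \frac{61}{1703} = - \frac{2243}{1158} - \frac{61}{1703} = - \frac{3890467}{1972074}$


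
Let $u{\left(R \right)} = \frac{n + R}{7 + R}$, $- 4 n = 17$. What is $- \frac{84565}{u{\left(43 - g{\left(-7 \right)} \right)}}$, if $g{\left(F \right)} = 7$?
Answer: $- \frac{14545180}{127} \approx -1.1453 \cdot 10^{5}$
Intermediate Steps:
$n = - \frac{17}{4}$ ($n = \left(- \frac{1}{4}\right) 17 = - \frac{17}{4} \approx -4.25$)
$u{\left(R \right)} = \frac{- \frac{17}{4} + R}{7 + R}$
$- \frac{84565}{u{\left(43 - g{\left(-7 \right)} \right)}} = - \frac{84565}{\frac{1}{7 + \left(43 - 7\right)} \left(- \frac{17}{4} + \left(43 - 7\right)\right)} = - \frac{84565}{\frac{1}{7 + 36} \left(- \frac{17}{4} + 36\right)} = - \frac{84565}{\frac{1}{43} \cdot \frac{127}{4}} = - \frac{84565}{\frac{127}{172}} = \left(-84565\right) \frac{172}{127} = - \frac{14545180}{127}$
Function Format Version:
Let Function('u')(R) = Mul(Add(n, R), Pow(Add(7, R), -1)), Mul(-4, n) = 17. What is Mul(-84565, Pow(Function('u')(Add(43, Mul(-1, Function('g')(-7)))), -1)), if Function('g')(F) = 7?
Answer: Rational(-14545180, 127) ≈ -1.1453e+5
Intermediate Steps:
n = Rational(-17, 4) (n = Mul(Rational(-1, 4), 17) = Rational(-17, 4) ≈ -4.2500)
Function('u')(R) = Mul(Pow(Add(7, R), -1), Add(Rational(-17, 4), R)) (Function('u')(R) = Mul(Add(Rational(-17, 4), R), Pow(Add(7, R), -1)) = Mul(Pow(Add(7, R), -1), Add(Rational(-17, 4), R)))
Mul(-84565, Pow(Function('u')(Add(43, Mul(-1, Function('g')(-7)))), -1)) = Mul(-84565, Pow(Mul(Pow(Add(7, Add(43, Mul(-1, 7))), -1), Add(Rational(-17, 4), Add(43, Mul(-1, 7)))), -1)) = Mul(-84565, Pow(Mul(Pow(Add(7, Add(43, -7)), -1), Add(Rational(-17, 4), Add(43, -7))), -1)) = Mul(-84565, Pow(Mul(Pow(Add(7, 36), -1), Add(Rational(-17, 4), 36)), -1)) = Mul(-84565, Pow(Mul(Pow(43, -1), Rational(127, 4)), -1)) = Mul(-84565, Pow(Mul(Rational(1, 43), Rational(127, 4)), -1)) = Mul(-84565, Pow(Rational(127, 172), -1)) = Mul(-84565, Rational(172, 127)) = Rational(-14545180, 127)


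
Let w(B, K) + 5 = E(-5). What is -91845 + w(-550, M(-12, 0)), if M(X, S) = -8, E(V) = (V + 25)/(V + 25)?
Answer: -91849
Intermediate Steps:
E(V) = 1 (E(V) = (25 + V)/(25 + V) = 1)
w(B, K) = -4 (w(B, K) = -5 + 1 = -4)
-91845 + w(-550, M(-12, 0)) = -91845 - 4 = -91849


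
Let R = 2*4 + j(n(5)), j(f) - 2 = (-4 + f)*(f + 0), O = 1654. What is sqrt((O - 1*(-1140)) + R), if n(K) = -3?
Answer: 5*sqrt(113) ≈ 53.151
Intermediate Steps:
j(f) = 2 + f*(-4 + f) (j(f) = 2 + (-4 + f)*(f + 0) = 2 + (-4 + f)*f = 2 + f*(-4 + f))
R = 31 (R = 2*4 + (2 + (-3)**2 - 4*(-3)) = 8 + (2 + 9 + 12) = 8 + 23 = 31)
sqrt((O - 1*(-1140)) + R) = sqrt((1654 - 1*(-1140)) + 31) = sqrt((1654 + 1140) + 31) = sqrt(2794 + 31) = sqrt(2825) = 5*sqrt(113)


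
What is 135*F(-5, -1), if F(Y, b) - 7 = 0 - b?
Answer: 1080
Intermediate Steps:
F(Y, b) = 7 - b (F(Y, b) = 7 + (0 - b) = 7 - b)
135*F(-5, -1) = 135*(7 - 1*(-1)) = 135*(7 + 1) = 135*8 = 1080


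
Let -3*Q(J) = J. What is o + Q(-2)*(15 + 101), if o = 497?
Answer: 1723/3 ≈ 574.33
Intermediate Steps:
Q(J) = -J/3
o + Q(-2)*(15 + 101) = 497 + (-⅓*(-2))*(15 + 101) = 497 + (⅔)*116 = 497 + 232/3 = 1723/3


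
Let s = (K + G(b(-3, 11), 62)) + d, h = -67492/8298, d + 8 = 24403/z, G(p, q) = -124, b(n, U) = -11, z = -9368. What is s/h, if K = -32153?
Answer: 1254949204167/316132528 ≈ 3969.7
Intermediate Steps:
d = -99347/9368 (d = -8 + 24403/(-9368) = -8 + 24403*(-1/9368) = -8 - 24403/9368 = -99347/9368 ≈ -10.605)
h = -33746/4149 (h = -67492*1/8298 = -33746/4149 ≈ -8.1335)
s = -302470283/9368 (s = (-32153 - 124) - 99347/9368 = -32277 - 99347/9368 = -302470283/9368 ≈ -32288.)
s/h = -302470283/(9368*(-33746/4149)) = -302470283/9368*(-4149/33746) = 1254949204167/316132528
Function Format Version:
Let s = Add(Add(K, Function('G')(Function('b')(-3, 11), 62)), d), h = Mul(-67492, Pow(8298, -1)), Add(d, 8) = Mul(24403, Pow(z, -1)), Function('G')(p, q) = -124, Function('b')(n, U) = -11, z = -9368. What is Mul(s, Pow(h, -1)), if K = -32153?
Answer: Rational(1254949204167, 316132528) ≈ 3969.7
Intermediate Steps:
d = Rational(-99347, 9368) (d = Add(-8, Mul(24403, Pow(-9368, -1))) = Add(-8, Mul(24403, Rational(-1, 9368))) = Add(-8, Rational(-24403, 9368)) = Rational(-99347, 9368) ≈ -10.605)
h = Rational(-33746, 4149) (h = Mul(-67492, Rational(1, 8298)) = Rational(-33746, 4149) ≈ -8.1335)
s = Rational(-302470283, 9368) (s = Add(Add(-32153, -124), Rational(-99347, 9368)) = Add(-32277, Rational(-99347, 9368)) = Rational(-302470283, 9368) ≈ -32288.)
Mul(s, Pow(h, -1)) = Mul(Rational(-302470283, 9368), Pow(Rational(-33746, 4149), -1)) = Mul(Rational(-302470283, 9368), Rational(-4149, 33746)) = Rational(1254949204167, 316132528)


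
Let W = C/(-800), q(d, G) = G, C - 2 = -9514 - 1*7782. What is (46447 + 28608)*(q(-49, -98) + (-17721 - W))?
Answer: -107122203717/80 ≈ -1.3390e+9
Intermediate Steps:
C = -17294 (C = 2 + (-9514 - 1*7782) = 2 + (-9514 - 7782) = 2 - 17296 = -17294)
W = 8647/400 (W = -17294/(-800) = -17294*(-1/800) = 8647/400 ≈ 21.617)
(46447 + 28608)*(q(-49, -98) + (-17721 - W)) = (46447 + 28608)*(-98 + (-17721 - 1*8647/400)) = 75055*(-98 + (-17721 - 8647/400)) = 75055*(-98 - 7097047/400) = 75055*(-7136247/400) = -107122203717/80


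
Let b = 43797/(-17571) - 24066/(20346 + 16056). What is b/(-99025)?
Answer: 22412912/703759168295 ≈ 3.1847e-5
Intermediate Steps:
b = -112064560/35534419 (b = 43797*(-1/17571) - 24066/36402 = -14599/5857 - 24066*1/36402 = -14599/5857 - 4011/6067 = -112064560/35534419 ≈ -3.1537)
b/(-99025) = -112064560/35534419/(-99025) = -112064560/35534419*(-1/99025) = 22412912/703759168295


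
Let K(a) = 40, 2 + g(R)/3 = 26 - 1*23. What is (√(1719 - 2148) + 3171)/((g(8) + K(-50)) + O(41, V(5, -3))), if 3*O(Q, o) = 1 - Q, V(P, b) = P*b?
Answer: 9513/89 + 3*I*√429/89 ≈ 106.89 + 0.69817*I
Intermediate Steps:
g(R) = 3 (g(R) = -6 + 3*(26 - 1*23) = -6 + 3*(26 - 23) = -6 + 3*3 = -6 + 9 = 3)
O(Q, o) = ⅓ - Q/3 (O(Q, o) = (1 - Q)/3 = ⅓ - Q/3)
(√(1719 - 2148) + 3171)/((g(8) + K(-50)) + O(41, V(5, -3))) = (√(1719 - 2148) + 3171)/((3 + 40) + (⅓ - ⅓*41)) = (√(-429) + 3171)/(43 + (⅓ - 41/3)) = (I*√429 + 3171)/(43 - 40/3) = (3171 + I*√429)/(89/3) = (3171 + I*√429)*(3/89) = 9513/89 + 3*I*√429/89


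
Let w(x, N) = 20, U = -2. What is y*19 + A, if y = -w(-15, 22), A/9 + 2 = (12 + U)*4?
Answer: -38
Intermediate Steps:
A = 342 (A = -18 + 9*((12 - 2)*4) = -18 + 9*(10*4) = -18 + 9*40 = -18 + 360 = 342)
y = -20 (y = -1*20 = -20)
y*19 + A = -20*19 + 342 = -380 + 342 = -38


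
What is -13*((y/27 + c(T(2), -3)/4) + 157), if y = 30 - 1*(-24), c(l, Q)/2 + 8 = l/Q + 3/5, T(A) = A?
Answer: -60437/30 ≈ -2014.6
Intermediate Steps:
c(l, Q) = -74/5 + 2*l/Q (c(l, Q) = -16 + 2*(l/Q + 3/5) = -16 + 2*(l/Q + 3*(⅕)) = -16 + 2*(l/Q + ⅗) = -16 + 2*(⅗ + l/Q) = -16 + (6/5 + 2*l/Q) = -74/5 + 2*l/Q)
y = 54 (y = 30 + 24 = 54)
-13*((y/27 + c(T(2), -3)/4) + 157) = -13*((54/27 + (-74/5 + 2*2/(-3))/4) + 157) = -13*((54*(1/27) + (-74/5 + 2*2*(-⅓))*(¼)) + 157) = -13*((2 + (-74/5 - 4/3)*(¼)) + 157) = -13*((2 - 242/15*¼) + 157) = -13*((2 - 121/30) + 157) = -13*(-61/30 + 157) = -13*4649/30 = -60437/30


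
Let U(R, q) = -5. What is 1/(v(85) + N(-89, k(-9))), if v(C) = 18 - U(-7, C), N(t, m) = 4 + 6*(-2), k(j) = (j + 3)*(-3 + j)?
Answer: 1/15 ≈ 0.066667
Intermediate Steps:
k(j) = (-3 + j)*(3 + j) (k(j) = (3 + j)*(-3 + j) = (-3 + j)*(3 + j))
N(t, m) = -8 (N(t, m) = 4 - 12 = -8)
v(C) = 23 (v(C) = 18 - 1*(-5) = 18 + 5 = 23)
1/(v(85) + N(-89, k(-9))) = 1/(23 - 8) = 1/15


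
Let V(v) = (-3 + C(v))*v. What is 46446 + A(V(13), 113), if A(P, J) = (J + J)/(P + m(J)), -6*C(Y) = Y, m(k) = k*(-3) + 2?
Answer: 112630194/2425 ≈ 46445.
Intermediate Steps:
m(k) = 2 - 3*k (m(k) = -3*k + 2 = 2 - 3*k)
C(Y) = -Y/6
V(v) = v*(-3 - v/6) (V(v) = (-3 - v/6)*v = v*(-3 - v/6))
A(P, J) = 2*J/(2 + P - 3*J) (A(P, J) = (J + J)/(P + (2 - 3*J)) = (2*J)/(2 + P - 3*J) = 2*J/(2 + P - 3*J))
46446 + A(V(13), 113) = 46446 + 2*113/(2 - ⅙*13*(18 + 13) - 3*113) = 46446 + 2*113/(2 - ⅙*13*31 - 339) = 46446 + 2*113/(2 - 403/6 - 339) = 46446 + 2*113/(-2425/6) = 46446 + 2*113*(-6/2425) = 46446 - 1356/2425 = 112630194/2425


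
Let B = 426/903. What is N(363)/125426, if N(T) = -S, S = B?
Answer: -71/18876613 ≈ -3.7613e-6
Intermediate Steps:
B = 142/301 (B = 426*(1/903) = 142/301 ≈ 0.47176)
S = 142/301 ≈ 0.47176
N(T) = -142/301 (N(T) = -1*142/301 = -142/301)
N(363)/125426 = -142/301/125426 = -142/301*1/125426 = -71/18876613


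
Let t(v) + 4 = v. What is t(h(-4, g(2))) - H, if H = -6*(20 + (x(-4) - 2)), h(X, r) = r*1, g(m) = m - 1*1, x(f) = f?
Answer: 81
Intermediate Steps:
g(m) = -1 + m (g(m) = m - 1 = -1 + m)
h(X, r) = r
t(v) = -4 + v
H = -84 (H = -6*(20 + (-4 - 2)) = -6*(20 - 6) = -6*14 = -84)
t(h(-4, g(2))) - H = (-4 + (-1 + 2)) - 1*(-84) = (-4 + 1) + 84 = -3 + 84 = 81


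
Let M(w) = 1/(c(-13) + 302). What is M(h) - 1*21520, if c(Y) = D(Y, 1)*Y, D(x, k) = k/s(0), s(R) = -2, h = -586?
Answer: -13277838/617 ≈ -21520.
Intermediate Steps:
D(x, k) = -k/2 (D(x, k) = k/(-2) = k*(-½) = -k/2)
c(Y) = -Y/2 (c(Y) = (-½*1)*Y = -Y/2)
M(w) = 2/617 (M(w) = 1/(-½*(-13) + 302) = 1/(13/2 + 302) = 1/(617/2) = 2/617)
M(h) - 1*21520 = 2/617 - 1*21520 = 2/617 - 21520 = -13277838/617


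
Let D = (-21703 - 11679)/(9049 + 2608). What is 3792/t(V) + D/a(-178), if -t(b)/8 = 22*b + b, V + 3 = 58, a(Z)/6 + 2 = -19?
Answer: -326987219/929004615 ≈ -0.35198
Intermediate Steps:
a(Z) = -126 (a(Z) = -12 + 6*(-19) = -12 - 114 = -126)
V = 55 (V = -3 + 58 = 55)
t(b) = -184*b (t(b) = -8*(22*b + b) = -184*b)
D = -33382/11657 ≈ -2.8637
3792/t(V) + D/a(-178) = 3792/((-184*55)) - 33382/11657/(-126) = 3792/(-10120) - 33382/11657*(-1/126) = 3792*(-1/10120) + 16691/734391 = -474/1265 + 16691/734391 = -326987219/929004615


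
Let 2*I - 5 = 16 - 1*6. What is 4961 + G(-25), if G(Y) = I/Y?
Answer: 49607/10 ≈ 4960.7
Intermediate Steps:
I = 15/2 (I = 5/2 + (16 - 1*6)/2 = 5/2 + (16 - 6)/2 = 5/2 + (½)*10 = 5/2 + 5 = 15/2 ≈ 7.5000)
G(Y) = 15/(2*Y)
4961 + G(-25) = 4961 + (15/2)/(-25) = 4961 + (15/2)*(-1/25) = 4961 - 3/10 = 49607/10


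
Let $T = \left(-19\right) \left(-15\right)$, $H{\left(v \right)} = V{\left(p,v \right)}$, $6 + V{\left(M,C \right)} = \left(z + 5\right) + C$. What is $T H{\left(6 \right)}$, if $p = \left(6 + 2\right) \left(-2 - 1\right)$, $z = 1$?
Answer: $1710$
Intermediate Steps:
$p = -24$ ($p = 8 \left(-3\right) = -24$)
$V{\left(M,C \right)} = C$ ($V{\left(M,C \right)} = -6 + \left(\left(1 + 5\right) + C\right) = -6 + \left(6 + C\right) = C$)
$H{\left(v \right)} = v$
$T = 285$
$T H{\left(6 \right)} = 285 \cdot 6 = 1710$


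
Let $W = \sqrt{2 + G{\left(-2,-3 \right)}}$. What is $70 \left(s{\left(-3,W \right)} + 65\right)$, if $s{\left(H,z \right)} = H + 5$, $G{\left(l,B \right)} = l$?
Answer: $4690$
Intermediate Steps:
$W = 0$ ($W = \sqrt{2 - 2} = \sqrt{0} = 0$)
$s{\left(H,z \right)} = 5 + H$
$70 \left(s{\left(-3,W \right)} + 65\right) = 70 \left(\left(5 - 3\right) + 65\right) = 70 \left(2 + 65\right) = 70 \cdot 67 = 4690$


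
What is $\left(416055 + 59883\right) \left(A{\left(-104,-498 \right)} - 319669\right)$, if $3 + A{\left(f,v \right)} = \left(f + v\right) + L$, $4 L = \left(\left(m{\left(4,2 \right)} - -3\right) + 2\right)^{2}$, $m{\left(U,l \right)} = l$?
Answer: $- \frac{304849473543}{2} \approx -1.5242 \cdot 10^{11}$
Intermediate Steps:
$L = \frac{49}{4}$ ($L = \frac{\left(\left(2 - -3\right) + 2\right)^{2}}{4} = \frac{\left(\left(2 + \left(-2 + 5\right)\right) + 2\right)^{2}}{4} = \frac{\left(\left(2 + 3\right) + 2\right)^{2}}{4} = \frac{\left(5 + 2\right)^{2}}{4} = \frac{7^{2}}{4} = \frac{1}{4} \cdot 49 = \frac{49}{4} \approx 12.25$)
$A{\left(f,v \right)} = \frac{37}{4} + f + v$ ($A{\left(f,v \right)} = -3 + \left(\left(f + v\right) + \frac{49}{4}\right) = -3 + \left(\frac{49}{4} + f + v\right) = \frac{37}{4} + f + v$)
$\left(416055 + 59883\right) \left(A{\left(-104,-498 \right)} - 319669\right) = \left(416055 + 59883\right) \left(\left(\frac{37}{4} - 104 - 498\right) - 319669\right) = 475938 \left(- \frac{2371}{4} - 319669\right) = 475938 \left(- \frac{1281047}{4}\right) = - \frac{304849473543}{2}$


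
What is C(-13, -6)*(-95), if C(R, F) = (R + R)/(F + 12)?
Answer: 1235/3 ≈ 411.67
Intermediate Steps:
C(R, F) = 2*R/(12 + F) (C(R, F) = (2*R)/(12 + F) = 2*R/(12 + F))
C(-13, -6)*(-95) = (2*(-13)/(12 - 6))*(-95) = (2*(-13)/6)*(-95) = (2*(-13)*(⅙))*(-95) = -13/3*(-95) = 1235/3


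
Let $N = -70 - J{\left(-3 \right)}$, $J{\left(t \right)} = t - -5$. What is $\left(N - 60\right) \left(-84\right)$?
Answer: $11088$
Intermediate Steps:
$J{\left(t \right)} = 5 + t$ ($J{\left(t \right)} = t + 5 = 5 + t$)
$N = -72$ ($N = -70 - \left(5 - 3\right) = -70 - 2 = -72$)
$\left(N - 60\right) \left(-84\right) = \left(-72 - 60\right) \left(-84\right) = \left(-132\right) \left(-84\right) = 11088$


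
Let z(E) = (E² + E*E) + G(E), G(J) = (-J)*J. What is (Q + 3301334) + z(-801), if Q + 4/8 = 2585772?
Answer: 13057413/2 ≈ 6.5287e+6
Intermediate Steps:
Q = 5171543/2 (Q = -½ + 2585772 = 5171543/2 ≈ 2.5858e+6)
G(J) = -J²
z(E) = E² (z(E) = (E² + E*E) - E² = (E² + E²) - E² = 2*E² - E² = E²)
(Q + 3301334) + z(-801) = (5171543/2 + 3301334) + (-801)² = 11774211/2 + 641601 = 13057413/2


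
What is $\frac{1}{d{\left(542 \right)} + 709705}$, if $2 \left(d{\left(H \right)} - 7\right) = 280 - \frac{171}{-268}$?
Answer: $\frac{536}{380480843} \approx 1.4087 \cdot 10^{-6}$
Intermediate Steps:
$d{\left(H \right)} = \frac{78963}{536}$ ($d{\left(H \right)} = 7 + \frac{280 - \frac{171}{-268}}{2} = 7 + \frac{280 - 171 \left(- \frac{1}{268}\right)}{2} = 7 + \frac{280 - - \frac{171}{268}}{2} = 7 + \frac{280 + \frac{171}{268}}{2} = 7 + \frac{1}{2} \cdot \frac{75211}{268} = 7 + \frac{75211}{536} = \frac{78963}{536}$)
$\frac{1}{d{\left(542 \right)} + 709705} = \frac{1}{\frac{78963}{536} + 709705} = \frac{1}{\frac{380480843}{536}} = \frac{536}{380480843}$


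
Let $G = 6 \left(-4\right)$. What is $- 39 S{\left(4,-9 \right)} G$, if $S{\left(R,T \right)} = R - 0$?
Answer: $3744$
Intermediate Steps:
$G = -24$
$S{\left(R,T \right)} = R$ ($S{\left(R,T \right)} = R + 0 = R$)
$- 39 S{\left(4,-9 \right)} G = \left(-39\right) 4 \left(-24\right) = \left(-156\right) \left(-24\right) = 3744$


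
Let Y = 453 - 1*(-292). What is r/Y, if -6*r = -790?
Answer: 79/447 ≈ 0.17673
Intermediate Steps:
r = 395/3 (r = -⅙*(-790) = 395/3 ≈ 131.67)
Y = 745 (Y = 453 + 292 = 745)
r/Y = (395/3)/745 = (395/3)*(1/745) = 79/447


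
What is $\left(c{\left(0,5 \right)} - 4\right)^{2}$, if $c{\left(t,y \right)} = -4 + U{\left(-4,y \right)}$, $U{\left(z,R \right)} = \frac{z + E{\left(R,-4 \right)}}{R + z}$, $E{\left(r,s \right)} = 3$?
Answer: $81$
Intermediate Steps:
$U{\left(z,R \right)} = \frac{3 + z}{R + z}$ ($U{\left(z,R \right)} = \frac{z + 3}{R + z} = \frac{3 + z}{R + z}$)
$c{\left(t,y \right)} = -4 - \frac{1}{-4 + y}$ ($c{\left(t,y \right)} = -4 + \frac{3 - 4}{y - 4} = -4 + \frac{1}{-4 + y} \left(-1\right) = -4 - \frac{1}{-4 + y}$)
$\left(c{\left(0,5 \right)} - 4\right)^{2} = \left(\frac{15 - 20}{-4 + 5} - 4\right)^{2} = \left(\frac{15 - 20}{1} - 4\right)^{2} = \left(1 \left(-5\right) - 4\right)^{2} = \left(-5 - 4\right)^{2} = \left(-9\right)^{2} = 81$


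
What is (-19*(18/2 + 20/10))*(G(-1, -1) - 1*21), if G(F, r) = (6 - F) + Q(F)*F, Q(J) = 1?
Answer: 3135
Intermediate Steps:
G(F, r) = 6 (G(F, r) = (6 - F) + 1*F = (6 - F) + F = 6)
(-19*(18/2 + 20/10))*(G(-1, -1) - 1*21) = (-19*(18/2 + 20/10))*(6 - 1*21) = (-19*(18*(1/2) + 20*(1/10)))*(6 - 21) = -19*(9 + 2)*(-15) = -19*11*(-15) = -209*(-15) = 3135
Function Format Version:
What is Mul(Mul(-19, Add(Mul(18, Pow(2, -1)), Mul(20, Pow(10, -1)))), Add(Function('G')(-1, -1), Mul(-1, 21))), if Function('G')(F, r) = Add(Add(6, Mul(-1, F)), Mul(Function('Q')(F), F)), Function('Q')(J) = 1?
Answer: 3135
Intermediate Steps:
Function('G')(F, r) = 6 (Function('G')(F, r) = Add(Add(6, Mul(-1, F)), Mul(1, F)) = Add(Add(6, Mul(-1, F)), F) = 6)
Mul(Mul(-19, Add(Mul(18, Pow(2, -1)), Mul(20, Pow(10, -1)))), Add(Function('G')(-1, -1), Mul(-1, 21))) = Mul(Mul(-19, Add(Mul(18, Pow(2, -1)), Mul(20, Pow(10, -1)))), Add(6, Mul(-1, 21))) = Mul(Mul(-19, Add(Mul(18, Rational(1, 2)), Mul(20, Rational(1, 10)))), Add(6, -21)) = Mul(Mul(-19, Add(9, 2)), -15) = Mul(Mul(-19, 11), -15) = Mul(-209, -15) = 3135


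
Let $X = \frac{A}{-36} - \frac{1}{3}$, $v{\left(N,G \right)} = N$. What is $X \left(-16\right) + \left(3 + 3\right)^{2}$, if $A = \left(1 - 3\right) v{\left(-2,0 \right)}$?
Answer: $\frac{388}{9} \approx 43.111$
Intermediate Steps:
$A = 4$ ($A = \left(1 - 3\right) \left(-2\right) = \left(-2\right) \left(-2\right) = 4$)
$X = - \frac{4}{9}$ ($X = \frac{4}{-36} - \frac{1}{3} = 4 \left(- \frac{1}{36}\right) - \frac{1}{3} = - \frac{1}{9} - \frac{1}{3} = - \frac{4}{9} \approx -0.44444$)
$X \left(-16\right) + \left(3 + 3\right)^{2} = \left(- \frac{4}{9}\right) \left(-16\right) + \left(3 + 3\right)^{2} = \frac{64}{9} + 6^{2} = \frac{64}{9} + 36 = \frac{388}{9}$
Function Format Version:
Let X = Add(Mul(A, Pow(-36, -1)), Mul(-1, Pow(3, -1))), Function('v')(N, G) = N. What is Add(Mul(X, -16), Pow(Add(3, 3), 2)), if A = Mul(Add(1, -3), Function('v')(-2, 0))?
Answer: Rational(388, 9) ≈ 43.111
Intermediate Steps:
A = 4 (A = Mul(Add(1, -3), -2) = Mul(-2, -2) = 4)
X = Rational(-4, 9) (X = Add(Mul(4, Pow(-36, -1)), Mul(-1, Pow(3, -1))) = Add(Mul(4, Rational(-1, 36)), Mul(-1, Rational(1, 3))) = Add(Rational(-1, 9), Rational(-1, 3)) = Rational(-4, 9) ≈ -0.44444)
Add(Mul(X, -16), Pow(Add(3, 3), 2)) = Add(Mul(Rational(-4, 9), -16), Pow(Add(3, 3), 2)) = Add(Rational(64, 9), Pow(6, 2)) = Add(Rational(64, 9), 36) = Rational(388, 9)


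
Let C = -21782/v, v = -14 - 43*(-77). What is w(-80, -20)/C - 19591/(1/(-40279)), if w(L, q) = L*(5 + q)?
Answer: 8594150258899/10891 ≈ 7.8911e+8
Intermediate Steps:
v = 3297 (v = -14 + 3311 = 3297)
C = -21782/3297 ≈ -6.6066
w(-80, -20)/C - 19591/(1/(-40279)) = (-80*(5 - 20))/(-21782/3297) - 19591/(1/(-40279)) = -80*(-15)*(-3297/21782) - 19591/(-1/40279) = 1200*(-3297/21782) - 19591*(-40279) = -1978200/10891 + 789105889 = 8594150258899/10891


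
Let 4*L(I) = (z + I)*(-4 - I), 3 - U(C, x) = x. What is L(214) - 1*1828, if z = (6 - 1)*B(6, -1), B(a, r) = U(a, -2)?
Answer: -29707/2 ≈ -14854.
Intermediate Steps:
U(C, x) = 3 - x
B(a, r) = 5 (B(a, r) = 3 - 1*(-2) = 3 + 2 = 5)
z = 25 (z = (6 - 1)*5 = 5*5 = 25)
L(I) = (-4 - I)*(25 + I)/4 (L(I) = ((25 + I)*(-4 - I))/4 = ((-4 - I)*(25 + I))/4 = (-4 - I)*(25 + I)/4)
L(214) - 1*1828 = (-25 - 29/4*214 - ¼*214²) - 1*1828 = (-25 - 3103/2 - ¼*45796) - 1828 = (-25 - 3103/2 - 11449) - 1828 = -26051/2 - 1828 = -29707/2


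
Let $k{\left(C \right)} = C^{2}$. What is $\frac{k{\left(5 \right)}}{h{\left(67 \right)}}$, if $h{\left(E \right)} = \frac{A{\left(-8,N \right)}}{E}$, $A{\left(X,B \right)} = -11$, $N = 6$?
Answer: $- \frac{1675}{11} \approx -152.27$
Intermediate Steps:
$h{\left(E \right)} = - \frac{11}{E}$
$\frac{k{\left(5 \right)}}{h{\left(67 \right)}} = \frac{5^{2}}{\left(-11\right) \frac{1}{67}} = \frac{1}{\left(-11\right) \frac{1}{67}} \cdot 25 = \frac{1}{- \frac{11}{67}} \cdot 25 = \left(- \frac{67}{11}\right) 25 = - \frac{1675}{11}$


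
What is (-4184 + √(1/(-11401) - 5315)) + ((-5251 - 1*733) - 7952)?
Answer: -18120 + 66*I*√158599311/11401 ≈ -18120.0 + 72.904*I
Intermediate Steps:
(-4184 + √(1/(-11401) - 5315)) + ((-5251 - 1*733) - 7952) = (-4184 + √(-1/11401 - 5315)) + ((-5251 - 733) - 7952) = (-4184 + √(-60596316/11401)) + (-5984 - 7952) = (-4184 + 66*I*√158599311/11401) - 13936 = -18120 + 66*I*√158599311/11401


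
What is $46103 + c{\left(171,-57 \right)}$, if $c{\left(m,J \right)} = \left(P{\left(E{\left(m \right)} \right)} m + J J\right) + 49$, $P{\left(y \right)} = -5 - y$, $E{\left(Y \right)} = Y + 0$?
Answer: $19305$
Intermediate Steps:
$E{\left(Y \right)} = Y$
$c{\left(m,J \right)} = 49 + J^{2} + m \left(-5 - m\right)$ ($c{\left(m,J \right)} = \left(\left(-5 - m\right) m + J J\right) + 49 = \left(m \left(-5 - m\right) + J^{2}\right) + 49 = \left(J^{2} + m \left(-5 - m\right)\right) + 49 = 49 + J^{2} + m \left(-5 - m\right)$)
$46103 + c{\left(171,-57 \right)} = 46103 + \left(49 + \left(-57\right)^{2} - 171 \left(5 + 171\right)\right) = 46103 + \left(49 + 3249 - 171 \cdot 176\right) = 46103 + \left(49 + 3249 - 30096\right) = 46103 - 26798 = 19305$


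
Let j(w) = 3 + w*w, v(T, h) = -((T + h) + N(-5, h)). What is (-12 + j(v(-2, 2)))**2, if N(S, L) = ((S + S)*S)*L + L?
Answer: 108056025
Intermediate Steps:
N(S, L) = L + 2*L*S**2 (N(S, L) = ((2*S)*S)*L + L = (2*S**2)*L + L = 2*L*S**2 + L = L + 2*L*S**2)
v(T, h) = -T - 52*h (v(T, h) = -((T + h) + h*(1 + 2*(-5)**2)) = -((T + h) + h*(1 + 2*25)) = -((T + h) + h*(1 + 50)) = -((T + h) + h*51) = -((T + h) + 51*h) = -(T + 52*h) = -T - 52*h)
j(w) = 3 + w**2
(-12 + j(v(-2, 2)))**2 = (-12 + (3 + (-1*(-2) - 52*2)**2))**2 = (-12 + (3 + (2 - 104)**2))**2 = (-12 + (3 + (-102)**2))**2 = (-12 + (3 + 10404))**2 = (-12 + 10407)**2 = 10395**2 = 108056025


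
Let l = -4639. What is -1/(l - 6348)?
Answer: 1/10987 ≈ 9.1017e-5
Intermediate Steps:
-1/(l - 6348) = -1/(-4639 - 6348) = -1/(-10987) = -1*(-1/10987) = 1/10987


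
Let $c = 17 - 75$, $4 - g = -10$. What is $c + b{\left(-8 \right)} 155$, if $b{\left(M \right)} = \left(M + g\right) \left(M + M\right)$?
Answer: $-14938$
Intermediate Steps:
$g = 14$ ($g = 4 - -10 = 4 + 10 = 14$)
$c = -58$ ($c = 17 - 75 = -58$)
$b{\left(M \right)} = 2 M \left(14 + M\right)$ ($b{\left(M \right)} = \left(M + 14\right) \left(M + M\right) = \left(14 + M\right) 2 M = 2 M \left(14 + M\right)$)
$c + b{\left(-8 \right)} 155 = -58 + 2 \left(-8\right) \left(14 - 8\right) 155 = -58 + 2 \left(-8\right) 6 \cdot 155 = -58 - 14880 = -14938$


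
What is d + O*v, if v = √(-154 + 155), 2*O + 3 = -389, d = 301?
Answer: 105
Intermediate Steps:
O = -196 (O = -3/2 + (½)*(-389) = -3/2 - 389/2 = -196)
v = 1 (v = √1 = 1)
d + O*v = 301 - 196*1 = 301 - 196 = 105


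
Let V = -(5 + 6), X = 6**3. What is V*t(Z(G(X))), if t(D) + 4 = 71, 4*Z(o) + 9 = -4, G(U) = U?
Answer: -737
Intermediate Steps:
X = 216
Z(o) = -13/4 (Z(o) = -9/4 + (1/4)*(-4) = -9/4 - 1 = -13/4)
t(D) = 67 (t(D) = -4 + 71 = 67)
V = -11 (V = -1*11 = -11)
V*t(Z(G(X))) = -11*67 = -737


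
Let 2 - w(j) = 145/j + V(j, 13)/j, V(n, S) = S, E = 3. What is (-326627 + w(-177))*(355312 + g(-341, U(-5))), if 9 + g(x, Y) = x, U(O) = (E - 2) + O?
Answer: -20521228911254/177 ≈ -1.1594e+11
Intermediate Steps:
U(O) = 1 + O (U(O) = (3 - 2) + O = 1 + O)
g(x, Y) = -9 + x
w(j) = 2 - 158/j (w(j) = 2 - (145/j + 13/j) = 2 - 158/j)
(-326627 + w(-177))*(355312 + g(-341, U(-5))) = (-326627 + (2 - 158/(-177)))*(355312 + (-9 - 341)) = (-326627 + (2 - 158*(-1/177)))*(355312 - 350) = (-326627 + (2 + 158/177))*354962 = (-326627 + 512/177)*354962 = -57812467/177*354962 = -20521228911254/177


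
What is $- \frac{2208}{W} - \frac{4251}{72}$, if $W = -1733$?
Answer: $- \frac{2402669}{41592} \approx -57.768$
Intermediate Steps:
$- \frac{2208}{W} - \frac{4251}{72} = - \frac{2208}{-1733} - \frac{4251}{72} = \left(-2208\right) \left(- \frac{1}{1733}\right) - \frac{1417}{24} = \frac{2208}{1733} - \frac{1417}{24} = - \frac{2402669}{41592}$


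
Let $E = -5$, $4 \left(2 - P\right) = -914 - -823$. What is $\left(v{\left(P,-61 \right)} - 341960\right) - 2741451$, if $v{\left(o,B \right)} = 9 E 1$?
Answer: $-3083456$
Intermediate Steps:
$P = \frac{99}{4}$ ($P = 2 - \frac{-914 - -823}{4} = 2 - \frac{-914 + 823}{4} = 2 - - \frac{91}{4} = 2 + \frac{91}{4} = \frac{99}{4} \approx 24.75$)
$v{\left(o,B \right)} = -45$ ($v{\left(o,B \right)} = 9 \left(-5\right) 1 = \left(-45\right) 1 = -45$)
$\left(v{\left(P,-61 \right)} - 341960\right) - 2741451 = \left(-45 - 341960\right) - 2741451 = -342005 - 2741451 = -3083456$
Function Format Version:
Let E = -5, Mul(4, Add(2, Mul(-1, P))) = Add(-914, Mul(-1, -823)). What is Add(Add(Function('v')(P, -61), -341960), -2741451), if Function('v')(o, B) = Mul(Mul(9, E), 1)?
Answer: -3083456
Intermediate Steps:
P = Rational(99, 4) (P = Add(2, Mul(Rational(-1, 4), Add(-914, Mul(-1, -823)))) = Add(2, Mul(Rational(-1, 4), Add(-914, 823))) = Add(2, Mul(Rational(-1, 4), -91)) = Add(2, Rational(91, 4)) = Rational(99, 4) ≈ 24.750)
Function('v')(o, B) = -45 (Function('v')(o, B) = Mul(Mul(9, -5), 1) = Mul(-45, 1) = -45)
Add(Add(Function('v')(P, -61), -341960), -2741451) = Add(Add(-45, -341960), -2741451) = Add(-342005, -2741451) = -3083456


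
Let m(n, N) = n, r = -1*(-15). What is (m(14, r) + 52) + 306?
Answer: 372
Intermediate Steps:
r = 15
(m(14, r) + 52) + 306 = (14 + 52) + 306 = 66 + 306 = 372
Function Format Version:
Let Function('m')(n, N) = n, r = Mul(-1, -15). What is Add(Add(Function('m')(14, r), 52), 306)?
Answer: 372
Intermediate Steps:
r = 15
Add(Add(Function('m')(14, r), 52), 306) = Add(Add(14, 52), 306) = Add(66, 306) = 372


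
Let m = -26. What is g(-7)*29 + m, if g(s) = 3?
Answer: 61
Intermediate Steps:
g(-7)*29 + m = 3*29 - 26 = 87 - 26 = 61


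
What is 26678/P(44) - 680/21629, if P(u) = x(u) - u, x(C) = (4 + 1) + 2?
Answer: -577043622/800273 ≈ -721.06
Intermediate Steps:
x(C) = 7 (x(C) = 5 + 2 = 7)
P(u) = 7 - u
26678/P(44) - 680/21629 = 26678/(7 - 1*44) - 680/21629 = 26678/(7 - 44) - 680*1/21629 = 26678/(-37) - 680/21629 = 26678*(-1/37) - 680/21629 = -26678/37 - 680/21629 = -577043622/800273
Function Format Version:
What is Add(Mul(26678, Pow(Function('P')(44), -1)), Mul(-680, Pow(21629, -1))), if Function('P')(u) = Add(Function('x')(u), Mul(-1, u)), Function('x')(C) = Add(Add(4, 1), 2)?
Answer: Rational(-577043622, 800273) ≈ -721.06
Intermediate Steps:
Function('x')(C) = 7 (Function('x')(C) = Add(5, 2) = 7)
Function('P')(u) = Add(7, Mul(-1, u))
Add(Mul(26678, Pow(Function('P')(44), -1)), Mul(-680, Pow(21629, -1))) = Add(Mul(26678, Pow(Add(7, Mul(-1, 44)), -1)), Mul(-680, Pow(21629, -1))) = Add(Mul(26678, Pow(Add(7, -44), -1)), Mul(-680, Rational(1, 21629))) = Add(Mul(26678, Pow(-37, -1)), Rational(-680, 21629)) = Add(Mul(26678, Rational(-1, 37)), Rational(-680, 21629)) = Add(Rational(-26678, 37), Rational(-680, 21629)) = Rational(-577043622, 800273)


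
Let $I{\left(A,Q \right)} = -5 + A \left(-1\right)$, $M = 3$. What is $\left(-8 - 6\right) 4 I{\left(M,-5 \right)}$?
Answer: $448$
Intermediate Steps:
$I{\left(A,Q \right)} = -5 - A$
$\left(-8 - 6\right) 4 I{\left(M,-5 \right)} = \left(-8 - 6\right) 4 \left(-5 - 3\right) = \left(-14\right) 4 \left(-8\right) = \left(-56\right) \left(-8\right) = 448$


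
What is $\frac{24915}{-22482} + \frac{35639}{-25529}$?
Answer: $- \frac{479097011}{191314326} \approx -2.5042$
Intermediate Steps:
$\frac{24915}{-22482} + \frac{35639}{-25529} = 24915 \left(- \frac{1}{22482}\right) + 35639 \left(- \frac{1}{25529}\right) = - \frac{8305}{7494} - \frac{35639}{25529} = - \frac{479097011}{191314326}$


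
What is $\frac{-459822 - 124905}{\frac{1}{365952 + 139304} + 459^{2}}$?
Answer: $- \frac{295436825112}{106447839337} \approx -2.7754$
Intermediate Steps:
$\frac{-459822 - 124905}{\frac{1}{365952 + 139304} + 459^{2}} = - \frac{584727}{\frac{1}{505256} + 210681} = - \frac{584727}{\frac{106447839337}{505256}} = \left(-584727\right) \frac{505256}{106447839337} = - \frac{295436825112}{106447839337}$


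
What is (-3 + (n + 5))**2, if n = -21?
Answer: 361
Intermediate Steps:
(-3 + (n + 5))**2 = (-3 + (-21 + 5))**2 = (-3 - 16)**2 = (-19)**2 = 361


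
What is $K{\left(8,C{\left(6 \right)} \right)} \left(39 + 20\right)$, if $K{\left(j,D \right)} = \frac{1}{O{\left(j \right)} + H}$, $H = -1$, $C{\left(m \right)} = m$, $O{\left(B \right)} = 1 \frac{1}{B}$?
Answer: $- \frac{472}{7} \approx -67.429$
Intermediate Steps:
$O{\left(B \right)} = \frac{1}{B}$
$K{\left(j,D \right)} = \frac{1}{-1 + \frac{1}{j}}$ ($K{\left(j,D \right)} = \frac{1}{\frac{1}{j} - 1} = \frac{1}{-1 + \frac{1}{j}}$)
$K{\left(8,C{\left(6 \right)} \right)} \left(39 + 20\right) = \left(-1\right) 8 \frac{1}{-1 + 8} \left(39 + 20\right) = \left(-1\right) 8 \cdot \frac{1}{7} \cdot 59 = \left(- \frac{8}{7}\right) 59 = - \frac{472}{7}$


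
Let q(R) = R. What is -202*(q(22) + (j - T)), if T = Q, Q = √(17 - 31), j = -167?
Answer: 29290 + 202*I*√14 ≈ 29290.0 + 755.81*I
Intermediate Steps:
Q = I*√14 (Q = √(-14) = I*√14 ≈ 3.7417*I)
T = I*√14 ≈ 3.7417*I
-202*(q(22) + (j - T)) = -202*(22 + (-167 - I*√14)) = -202*(-145 - I*√14) = 29290 + 202*I*√14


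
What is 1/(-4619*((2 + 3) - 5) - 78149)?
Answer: -1/78149 ≈ -1.2796e-5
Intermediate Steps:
1/(-4619*((2 + 3) - 5) - 78149) = 1/(-4619*(5 - 5) - 78149) = 1/(-4619*0 - 78149) = 1/(0 - 78149) = 1/(-78149) = -1/78149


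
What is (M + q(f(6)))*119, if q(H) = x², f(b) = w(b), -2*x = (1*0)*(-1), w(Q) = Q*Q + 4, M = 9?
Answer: 1071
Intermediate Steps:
w(Q) = 4 + Q² (w(Q) = Q² + 4 = 4 + Q²)
x = 0 (x = -1*0*(-1)/2 = -0*(-1) = -½*0 = 0)
f(b) = 4 + b²
q(H) = 0 (q(H) = 0² = 0)
(M + q(f(6)))*119 = (9 + 0)*119 = 9*119 = 1071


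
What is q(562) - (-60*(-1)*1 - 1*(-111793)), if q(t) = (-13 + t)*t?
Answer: 196685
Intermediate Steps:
q(t) = t*(-13 + t)
q(562) - (-60*(-1)*1 - 1*(-111793)) = 562*(-13 + 562) - (-60*(-1)*1 - 1*(-111793)) = 562*549 - (60*1 + 111793) = 308538 - (60 + 111793) = 308538 - 1*111853 = 308538 - 111853 = 196685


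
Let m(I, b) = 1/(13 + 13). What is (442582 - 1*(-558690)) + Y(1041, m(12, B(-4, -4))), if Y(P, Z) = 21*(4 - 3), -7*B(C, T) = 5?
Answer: 1001293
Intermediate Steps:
B(C, T) = -5/7 (B(C, T) = -⅐*5 = -5/7)
m(I, b) = 1/26
Y(P, Z) = 21 (Y(P, Z) = 21*1 = 21)
(442582 - 1*(-558690)) + Y(1041, m(12, B(-4, -4))) = (442582 - 1*(-558690)) + 21 = (442582 + 558690) + 21 = 1001272 + 21 = 1001293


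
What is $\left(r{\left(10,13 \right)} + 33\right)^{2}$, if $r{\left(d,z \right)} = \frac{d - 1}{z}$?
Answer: $\frac{191844}{169} \approx 1135.2$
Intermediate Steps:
$r{\left(d,z \right)} = \frac{-1 + d}{z}$
$\left(r{\left(10,13 \right)} + 33\right)^{2} = \left(\frac{-1 + 10}{13} + 33\right)^{2} = \left(\frac{1}{13} \cdot 9 + 33\right)^{2} = \left(\frac{9}{13} + 33\right)^{2} = \left(\frac{438}{13}\right)^{2} = \frac{191844}{169}$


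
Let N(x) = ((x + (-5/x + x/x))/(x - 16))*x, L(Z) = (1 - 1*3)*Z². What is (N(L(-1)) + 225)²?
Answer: 1825201/36 ≈ 50700.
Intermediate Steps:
L(Z) = -2*Z² (L(Z) = (1 - 3)*Z² = -2*Z²)
N(x) = x*(1 + x - 5/x)/(-16 + x) (N(x) = ((x + (-5/x + 1))/(-16 + x))*x = ((x + (1 - 5/x))/(-16 + x))*x = ((1 + x - 5/x)/(-16 + x))*x = x*(1 + x - 5/x)/(-16 + x))
(N(L(-1)) + 225)² = ((-5 - 2*(-1)² + (-2*(-1)²)²)/(-16 - 2*(-1)²) + 225)² = ((-5 - 2*1 + (-2*1)²)/(-16 - 2*1) + 225)² = ((-5 - 2 + (-2)²)/(-16 - 2) + 225)² = ((-5 - 2 + 4)/(-18) + 225)² = (-1/18*(-3) + 225)² = (⅙ + 225)² = (1351/6)² = 1825201/36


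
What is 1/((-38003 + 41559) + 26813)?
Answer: 1/30369 ≈ 3.2928e-5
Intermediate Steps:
1/((-38003 + 41559) + 26813) = 1/(3556 + 26813) = 1/30369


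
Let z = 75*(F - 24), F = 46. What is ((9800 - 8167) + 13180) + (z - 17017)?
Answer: -554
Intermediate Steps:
z = 1650 (z = 75*(46 - 24) = 75*22 = 1650)
((9800 - 8167) + 13180) + (z - 17017) = ((9800 - 8167) + 13180) + (1650 - 17017) = (1633 + 13180) - 15367 = 14813 - 15367 = -554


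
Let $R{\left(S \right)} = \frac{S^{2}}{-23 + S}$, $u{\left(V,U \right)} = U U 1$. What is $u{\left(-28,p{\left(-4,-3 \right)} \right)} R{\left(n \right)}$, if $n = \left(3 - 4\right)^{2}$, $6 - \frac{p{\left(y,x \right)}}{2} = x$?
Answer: $- \frac{162}{11} \approx -14.727$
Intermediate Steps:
$p{\left(y,x \right)} = 12 - 2 x$
$n = 1$ ($n = \left(-1\right)^{2} = 1$)
$u{\left(V,U \right)} = U^{2}$ ($u{\left(V,U \right)} = U^{2} \cdot 1 = U^{2}$)
$R{\left(S \right)} = \frac{S^{2}}{-23 + S}$
$u{\left(-28,p{\left(-4,-3 \right)} \right)} R{\left(n \right)} = \left(12 - -6\right)^{2} \frac{1^{2}}{-23 + 1} = \left(12 + 6\right)^{2} \cdot 1 \frac{1}{-22} = 18^{2} \cdot 1 \left(- \frac{1}{22}\right) = 324 \left(- \frac{1}{22}\right) = - \frac{162}{11}$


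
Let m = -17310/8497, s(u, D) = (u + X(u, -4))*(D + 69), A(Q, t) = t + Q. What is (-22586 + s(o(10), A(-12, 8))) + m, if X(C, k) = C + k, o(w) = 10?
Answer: -183093672/8497 ≈ -21548.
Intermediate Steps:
A(Q, t) = Q + t
s(u, D) = (-4 + 2*u)*(69 + D) (s(u, D) = (u + (u - 4))*(D + 69) = (u + (-4 + u))*(69 + D) = (-4 + 2*u)*(69 + D))
m = -17310/8497 (m = -17310*1/8497 = -17310/8497 ≈ -2.0372)
(-22586 + s(o(10), A(-12, 8))) + m = (-22586 + (-276 + 138*10 + (-12 + 8)*10 + (-12 + 8)*(-4 + 10))) - 17310/8497 = (-22586 + (-276 + 1380 - 4*10 - 4*6)) - 17310/8497 = (-22586 + (-276 + 1380 - 40 - 24)) - 17310/8497 = (-22586 + 1040) - 17310/8497 = -21546 - 17310/8497 = -183093672/8497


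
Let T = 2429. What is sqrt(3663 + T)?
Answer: 2*sqrt(1523) ≈ 78.051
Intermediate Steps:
sqrt(3663 + T) = sqrt(3663 + 2429) = sqrt(6092) = 2*sqrt(1523)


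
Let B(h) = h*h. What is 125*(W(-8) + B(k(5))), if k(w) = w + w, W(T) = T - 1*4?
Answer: 11000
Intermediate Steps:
W(T) = -4 + T (W(T) = T - 4 = -4 + T)
k(w) = 2*w
B(h) = h²
125*(W(-8) + B(k(5))) = 125*((-4 - 8) + (2*5)²) = 125*(-12 + 10²) = 125*(-12 + 100) = 125*88 = 11000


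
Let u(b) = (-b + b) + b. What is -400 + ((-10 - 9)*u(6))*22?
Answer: -2908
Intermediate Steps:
u(b) = b (u(b) = 0 + b = b)
-400 + ((-10 - 9)*u(6))*22 = -400 + ((-10 - 9)*6)*22 = -400 - 19*6*22 = -400 - 114*22 = -400 - 2508 = -2908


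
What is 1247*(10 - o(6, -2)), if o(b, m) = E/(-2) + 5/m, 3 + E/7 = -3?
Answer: -21199/2 ≈ -10600.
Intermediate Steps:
E = -42 (E = -21 + 7*(-3) = -21 - 21 = -42)
o(b, m) = 21 + 5/m (o(b, m) = -42/(-2) + 5/m = -42*(-½) + 5/m = 21 + 5/m)
1247*(10 - o(6, -2)) = 1247*(10 - (21 + 5/(-2))) = 1247*(10 - (21 + 5*(-½))) = 1247*(10 - (21 - 5/2)) = 1247*(10 - 1*37/2) = 1247*(10 - 37/2) = 1247*(-17/2) = -21199/2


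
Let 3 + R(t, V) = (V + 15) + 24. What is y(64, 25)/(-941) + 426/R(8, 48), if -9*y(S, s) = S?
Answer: 602195/118566 ≈ 5.0790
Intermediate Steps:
R(t, V) = 36 + V (R(t, V) = -3 + ((V + 15) + 24) = -3 + ((15 + V) + 24) = -3 + (39 + V) = 36 + V)
y(S, s) = -S/9
y(64, 25)/(-941) + 426/R(8, 48) = -1/9*64/(-941) + 426/(36 + 48) = -64/9*(-1/941) + 426/84 = 64/8469 + 426*(1/84) = 64/8469 + 71/14 = 602195/118566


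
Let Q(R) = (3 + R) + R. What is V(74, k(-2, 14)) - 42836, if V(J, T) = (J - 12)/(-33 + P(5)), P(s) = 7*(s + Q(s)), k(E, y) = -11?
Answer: -128506/3 ≈ -42835.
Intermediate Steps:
Q(R) = 3 + 2*R
P(s) = 21 + 21*s (P(s) = 7*(s + (3 + 2*s)) = 7*(3 + 3*s) = 21 + 21*s)
V(J, T) = -4/31 + J/93 (V(J, T) = (J - 12)/(-33 + (21 + 21*5)) = (-12 + J)/(-33 + (21 + 105)) = (-12 + J)/(-33 + 126) = (-12 + J)/93 = (-12 + J)*(1/93) = -4/31 + J/93)
V(74, k(-2, 14)) - 42836 = (-4/31 + (1/93)*74) - 42836 = (-4/31 + 74/93) - 42836 = 2/3 - 42836 = -128506/3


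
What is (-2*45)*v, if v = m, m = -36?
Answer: 3240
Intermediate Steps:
v = -36
(-2*45)*v = -2*45*(-36) = -90*(-36) = 3240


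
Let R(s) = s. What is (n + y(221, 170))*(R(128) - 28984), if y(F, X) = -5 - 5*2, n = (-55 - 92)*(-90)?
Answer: -381332040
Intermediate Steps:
n = 13230 (n = -147*(-90) = 13230)
y(F, X) = -15 (y(F, X) = -5 - 10 = -15)
(n + y(221, 170))*(R(128) - 28984) = (13230 - 15)*(128 - 28984) = 13215*(-28856) = -381332040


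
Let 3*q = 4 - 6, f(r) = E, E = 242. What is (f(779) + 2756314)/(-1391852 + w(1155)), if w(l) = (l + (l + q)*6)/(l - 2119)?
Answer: -2657319984/1341753409 ≈ -1.9805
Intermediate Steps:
f(r) = 242
q = -2/3 (q = (4 - 6)/3 = (1/3)*(-2) = -2/3 ≈ -0.66667)
w(l) = (-4 + 7*l)/(-2119 + l) (w(l) = (l + (l - 2/3)*6)/(l - 2119) = (l + (-2/3 + l)*6)/(-2119 + l) = (l + (-4 + 6*l))/(-2119 + l) = (-4 + 7*l)/(-2119 + l))
(f(779) + 2756314)/(-1391852 + w(1155)) = (242 + 2756314)/(-1391852 + (-4 + 7*1155)/(-2119 + 1155)) = 2756556/(-1391852 + (-4 + 8085)/(-964)) = 2756556/(-1391852 - 1/964*8081) = 2756556/(-1391852 - 8081/964) = 2756556/(-1341753409/964) = 2756556*(-964/1341753409) = -2657319984/1341753409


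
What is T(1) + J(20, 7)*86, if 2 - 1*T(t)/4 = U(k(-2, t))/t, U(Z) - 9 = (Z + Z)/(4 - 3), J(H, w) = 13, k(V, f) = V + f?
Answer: 1098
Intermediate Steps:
U(Z) = 9 + 2*Z (U(Z) = 9 + (Z + Z)/(4 - 3) = 9 + (2*Z)/1 = 9 + (2*Z)*1 = 9 + 2*Z)
T(t) = 8 - 4*(5 + 2*t)/t (T(t) = 8 - 4*(9 + 2*(-2 + t))/t = 8 - 4*(9 + (-4 + 2*t))/t = 8 - 4*(5 + 2*t)/t)
T(1) + J(20, 7)*86 = -20/1 + 13*86 = -20*1 + 1118 = -20 + 1118 = 1098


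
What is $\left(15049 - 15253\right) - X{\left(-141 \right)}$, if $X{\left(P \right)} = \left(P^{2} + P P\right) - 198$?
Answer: $-39768$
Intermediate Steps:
$X{\left(P \right)} = -198 + 2 P^{2}$ ($X{\left(P \right)} = \left(P^{2} + P^{2}\right) - 198 = 2 P^{2} - 198 = -198 + 2 P^{2}$)
$\left(15049 - 15253\right) - X{\left(-141 \right)} = \left(15049 - 15253\right) - \left(-198 + 2 \left(-141\right)^{2}\right) = \left(15049 - 15253\right) - \left(-198 + 2 \cdot 19881\right) = -204 - \left(-198 + 39762\right) = -204 - 39564 = -39768$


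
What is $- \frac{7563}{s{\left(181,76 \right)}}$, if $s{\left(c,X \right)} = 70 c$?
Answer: $- \frac{7563}{12670} \approx -0.59692$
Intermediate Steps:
$- \frac{7563}{s{\left(181,76 \right)}} = - \frac{7563}{70 \cdot 181} = - \frac{7563}{12670}$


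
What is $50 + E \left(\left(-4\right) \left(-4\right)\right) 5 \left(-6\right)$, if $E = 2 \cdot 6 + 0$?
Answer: $-5710$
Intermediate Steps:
$E = 12$ ($E = 12 + 0 = 12$)
$50 + E \left(\left(-4\right) \left(-4\right)\right) 5 \left(-6\right) = 50 + 12 \left(\left(-4\right) \left(-4\right)\right) 5 \left(-6\right) = 50 + 12 \cdot 16 \cdot 5 \left(-6\right) = 50 + 192 \cdot 5 \left(-6\right) = 50 + 960 \left(-6\right) = 50 - 5760 = -5710$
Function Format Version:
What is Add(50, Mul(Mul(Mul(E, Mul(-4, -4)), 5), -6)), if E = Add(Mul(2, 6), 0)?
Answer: -5710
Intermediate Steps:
E = 12 (E = Add(12, 0) = 12)
Add(50, Mul(Mul(Mul(E, Mul(-4, -4)), 5), -6)) = Add(50, Mul(Mul(Mul(12, Mul(-4, -4)), 5), -6)) = Add(50, Mul(Mul(Mul(12, 16), 5), -6)) = Add(50, Mul(Mul(192, 5), -6)) = Add(50, Mul(960, -6)) = Add(50, -5760) = -5710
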